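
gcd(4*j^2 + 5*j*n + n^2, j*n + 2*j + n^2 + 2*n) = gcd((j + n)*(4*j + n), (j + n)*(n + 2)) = j + n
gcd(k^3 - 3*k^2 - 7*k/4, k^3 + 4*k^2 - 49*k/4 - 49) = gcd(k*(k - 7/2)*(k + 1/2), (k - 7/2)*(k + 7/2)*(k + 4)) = k - 7/2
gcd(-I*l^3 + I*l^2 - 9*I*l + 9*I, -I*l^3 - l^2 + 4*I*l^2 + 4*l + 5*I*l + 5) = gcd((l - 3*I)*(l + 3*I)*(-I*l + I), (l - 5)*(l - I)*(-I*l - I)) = 1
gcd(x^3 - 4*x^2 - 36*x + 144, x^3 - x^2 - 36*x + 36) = x^2 - 36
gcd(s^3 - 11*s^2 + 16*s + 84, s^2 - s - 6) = s + 2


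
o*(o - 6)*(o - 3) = o^3 - 9*o^2 + 18*o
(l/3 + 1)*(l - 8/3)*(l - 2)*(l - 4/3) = l^4/3 - l^3 - 58*l^2/27 + 248*l/27 - 64/9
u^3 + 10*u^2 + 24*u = u*(u + 4)*(u + 6)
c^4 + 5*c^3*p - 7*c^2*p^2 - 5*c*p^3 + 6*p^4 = (c - p)^2*(c + p)*(c + 6*p)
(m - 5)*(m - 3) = m^2 - 8*m + 15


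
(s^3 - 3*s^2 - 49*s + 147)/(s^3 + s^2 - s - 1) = (s^3 - 3*s^2 - 49*s + 147)/(s^3 + s^2 - s - 1)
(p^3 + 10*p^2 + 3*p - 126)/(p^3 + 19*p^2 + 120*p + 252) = (p - 3)/(p + 6)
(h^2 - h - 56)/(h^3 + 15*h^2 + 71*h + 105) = (h - 8)/(h^2 + 8*h + 15)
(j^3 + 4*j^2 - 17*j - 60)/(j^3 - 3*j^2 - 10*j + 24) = (j + 5)/(j - 2)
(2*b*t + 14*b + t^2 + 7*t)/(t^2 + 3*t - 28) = (2*b + t)/(t - 4)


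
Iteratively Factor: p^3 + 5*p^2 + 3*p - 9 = (p + 3)*(p^2 + 2*p - 3) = (p + 3)^2*(p - 1)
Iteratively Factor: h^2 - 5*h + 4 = (h - 1)*(h - 4)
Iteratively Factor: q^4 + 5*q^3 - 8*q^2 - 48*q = (q - 3)*(q^3 + 8*q^2 + 16*q) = q*(q - 3)*(q^2 + 8*q + 16) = q*(q - 3)*(q + 4)*(q + 4)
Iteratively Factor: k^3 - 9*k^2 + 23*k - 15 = (k - 5)*(k^2 - 4*k + 3) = (k - 5)*(k - 1)*(k - 3)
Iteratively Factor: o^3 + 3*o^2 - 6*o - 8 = (o + 4)*(o^2 - o - 2) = (o - 2)*(o + 4)*(o + 1)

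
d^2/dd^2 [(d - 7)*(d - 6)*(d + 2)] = 6*d - 22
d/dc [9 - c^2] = -2*c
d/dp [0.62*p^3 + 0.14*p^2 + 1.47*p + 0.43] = 1.86*p^2 + 0.28*p + 1.47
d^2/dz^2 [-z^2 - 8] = -2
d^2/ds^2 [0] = 0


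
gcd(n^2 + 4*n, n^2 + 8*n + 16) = n + 4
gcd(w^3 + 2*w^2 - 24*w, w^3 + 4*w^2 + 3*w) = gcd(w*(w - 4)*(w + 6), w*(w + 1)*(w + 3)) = w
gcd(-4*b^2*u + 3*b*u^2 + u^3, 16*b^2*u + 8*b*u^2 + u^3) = 4*b*u + u^2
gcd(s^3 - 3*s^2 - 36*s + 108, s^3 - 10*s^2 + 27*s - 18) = s^2 - 9*s + 18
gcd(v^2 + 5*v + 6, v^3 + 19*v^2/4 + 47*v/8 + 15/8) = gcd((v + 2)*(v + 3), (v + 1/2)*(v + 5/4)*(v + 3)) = v + 3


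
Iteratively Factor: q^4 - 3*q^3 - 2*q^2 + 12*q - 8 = (q - 1)*(q^3 - 2*q^2 - 4*q + 8) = (q - 2)*(q - 1)*(q^2 - 4) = (q - 2)*(q - 1)*(q + 2)*(q - 2)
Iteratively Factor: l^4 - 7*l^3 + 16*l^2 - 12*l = (l - 2)*(l^3 - 5*l^2 + 6*l) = (l - 3)*(l - 2)*(l^2 - 2*l) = (l - 3)*(l - 2)^2*(l)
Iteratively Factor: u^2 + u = (u)*(u + 1)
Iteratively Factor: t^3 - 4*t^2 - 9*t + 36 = (t + 3)*(t^2 - 7*t + 12) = (t - 3)*(t + 3)*(t - 4)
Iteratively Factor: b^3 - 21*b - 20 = (b - 5)*(b^2 + 5*b + 4) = (b - 5)*(b + 1)*(b + 4)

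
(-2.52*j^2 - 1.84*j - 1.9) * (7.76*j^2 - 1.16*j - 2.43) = -19.5552*j^4 - 11.3552*j^3 - 6.486*j^2 + 6.6752*j + 4.617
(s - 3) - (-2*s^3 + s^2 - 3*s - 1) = 2*s^3 - s^2 + 4*s - 2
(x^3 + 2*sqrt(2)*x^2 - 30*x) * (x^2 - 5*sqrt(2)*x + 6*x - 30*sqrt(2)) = x^5 - 3*sqrt(2)*x^4 + 6*x^4 - 50*x^3 - 18*sqrt(2)*x^3 - 300*x^2 + 150*sqrt(2)*x^2 + 900*sqrt(2)*x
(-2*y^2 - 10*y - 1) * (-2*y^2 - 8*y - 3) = 4*y^4 + 36*y^3 + 88*y^2 + 38*y + 3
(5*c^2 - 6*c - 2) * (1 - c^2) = -5*c^4 + 6*c^3 + 7*c^2 - 6*c - 2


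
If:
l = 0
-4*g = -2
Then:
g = 1/2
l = 0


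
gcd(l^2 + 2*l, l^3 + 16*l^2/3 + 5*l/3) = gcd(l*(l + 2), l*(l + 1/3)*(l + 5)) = l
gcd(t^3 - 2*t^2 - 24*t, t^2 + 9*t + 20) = t + 4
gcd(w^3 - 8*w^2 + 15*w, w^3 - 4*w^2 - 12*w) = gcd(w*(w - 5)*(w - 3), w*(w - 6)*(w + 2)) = w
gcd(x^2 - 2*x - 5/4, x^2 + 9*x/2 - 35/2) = x - 5/2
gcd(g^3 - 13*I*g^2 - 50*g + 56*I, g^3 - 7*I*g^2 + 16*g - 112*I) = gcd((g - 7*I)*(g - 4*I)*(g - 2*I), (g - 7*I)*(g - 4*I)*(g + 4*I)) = g^2 - 11*I*g - 28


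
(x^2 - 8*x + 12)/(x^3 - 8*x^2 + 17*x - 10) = (x - 6)/(x^2 - 6*x + 5)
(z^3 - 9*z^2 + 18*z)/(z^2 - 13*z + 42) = z*(z - 3)/(z - 7)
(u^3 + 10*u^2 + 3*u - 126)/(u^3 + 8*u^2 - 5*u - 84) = (u + 6)/(u + 4)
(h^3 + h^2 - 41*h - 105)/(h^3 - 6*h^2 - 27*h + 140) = (h + 3)/(h - 4)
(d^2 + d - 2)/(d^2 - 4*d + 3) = (d + 2)/(d - 3)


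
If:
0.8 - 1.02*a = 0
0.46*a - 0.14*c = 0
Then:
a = 0.78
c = 2.58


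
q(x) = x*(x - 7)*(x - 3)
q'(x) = x*(x - 7) + x*(x - 3) + (x - 7)*(x - 3)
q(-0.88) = -26.91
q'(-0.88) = 40.92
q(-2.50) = -130.62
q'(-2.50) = 89.75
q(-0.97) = -30.69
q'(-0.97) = 43.22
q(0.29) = 5.27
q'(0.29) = 15.45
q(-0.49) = -12.81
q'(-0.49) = 31.52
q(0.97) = 11.87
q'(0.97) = 4.42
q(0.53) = 8.47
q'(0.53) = 11.24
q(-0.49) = -12.81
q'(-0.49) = 31.52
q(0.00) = 0.00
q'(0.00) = 21.00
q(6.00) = -18.00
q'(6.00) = 9.00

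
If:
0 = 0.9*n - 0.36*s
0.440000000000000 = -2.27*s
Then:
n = -0.08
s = -0.19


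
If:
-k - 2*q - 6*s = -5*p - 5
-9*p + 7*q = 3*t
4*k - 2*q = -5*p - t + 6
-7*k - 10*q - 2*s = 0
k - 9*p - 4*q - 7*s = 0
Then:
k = 5534/3427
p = -27/3427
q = -4560/3427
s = 3431/3427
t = -10559/3427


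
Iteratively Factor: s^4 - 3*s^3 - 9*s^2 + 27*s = (s - 3)*(s^3 - 9*s) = s*(s - 3)*(s^2 - 9) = s*(s - 3)^2*(s + 3)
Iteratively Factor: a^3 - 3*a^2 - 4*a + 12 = (a + 2)*(a^2 - 5*a + 6) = (a - 3)*(a + 2)*(a - 2)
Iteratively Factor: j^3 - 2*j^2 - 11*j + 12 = (j - 4)*(j^2 + 2*j - 3) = (j - 4)*(j + 3)*(j - 1)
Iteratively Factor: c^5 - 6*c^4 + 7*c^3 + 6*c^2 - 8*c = (c - 4)*(c^4 - 2*c^3 - c^2 + 2*c) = (c - 4)*(c + 1)*(c^3 - 3*c^2 + 2*c) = (c - 4)*(c - 2)*(c + 1)*(c^2 - c) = (c - 4)*(c - 2)*(c - 1)*(c + 1)*(c)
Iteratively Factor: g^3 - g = (g)*(g^2 - 1) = g*(g - 1)*(g + 1)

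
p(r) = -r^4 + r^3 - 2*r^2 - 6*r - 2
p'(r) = -4*r^3 + 3*r^2 - 4*r - 6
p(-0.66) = 0.61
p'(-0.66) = -0.90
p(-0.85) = 0.52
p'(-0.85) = 2.02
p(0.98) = -9.78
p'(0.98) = -10.80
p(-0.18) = -0.99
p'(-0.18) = -5.16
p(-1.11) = -0.69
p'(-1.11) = 7.61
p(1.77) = -23.16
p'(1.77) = -25.86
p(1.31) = -13.99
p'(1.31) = -15.08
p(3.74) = -195.75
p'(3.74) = -188.25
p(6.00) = -1190.00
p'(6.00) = -786.00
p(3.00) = -92.00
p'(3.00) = -99.00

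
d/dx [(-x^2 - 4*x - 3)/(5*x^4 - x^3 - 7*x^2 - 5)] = (-x*(-20*x^2 + 3*x + 14)*(x^2 + 4*x + 3) + 2*(x + 2)*(-5*x^4 + x^3 + 7*x^2 + 5))/(-5*x^4 + x^3 + 7*x^2 + 5)^2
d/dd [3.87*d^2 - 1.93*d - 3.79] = 7.74*d - 1.93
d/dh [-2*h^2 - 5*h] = -4*h - 5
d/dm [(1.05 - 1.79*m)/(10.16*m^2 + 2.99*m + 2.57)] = (18.1864*m^2 - 21.336*m - 7.7398)/(103.2256*m^4 + 60.7568*m^3 + 61.1625*m^2 + 15.3686*m + 6.6049)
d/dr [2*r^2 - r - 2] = 4*r - 1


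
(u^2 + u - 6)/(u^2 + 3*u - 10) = (u + 3)/(u + 5)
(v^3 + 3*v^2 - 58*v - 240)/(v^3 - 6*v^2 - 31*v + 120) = (v + 6)/(v - 3)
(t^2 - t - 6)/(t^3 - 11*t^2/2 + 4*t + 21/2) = 2*(t + 2)/(2*t^2 - 5*t - 7)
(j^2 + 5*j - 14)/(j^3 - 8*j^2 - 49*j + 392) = (j - 2)/(j^2 - 15*j + 56)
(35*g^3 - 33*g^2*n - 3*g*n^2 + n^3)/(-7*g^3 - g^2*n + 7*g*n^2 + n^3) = (-35*g^2 - 2*g*n + n^2)/(7*g^2 + 8*g*n + n^2)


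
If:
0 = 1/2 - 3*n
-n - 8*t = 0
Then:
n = 1/6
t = -1/48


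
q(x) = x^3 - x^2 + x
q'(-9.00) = 262.00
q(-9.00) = -819.00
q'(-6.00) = 121.00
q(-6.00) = -258.00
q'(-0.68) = 3.75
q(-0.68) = -1.46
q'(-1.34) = 9.07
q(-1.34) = -5.54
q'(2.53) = 15.14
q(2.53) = 12.32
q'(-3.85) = 53.17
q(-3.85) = -75.74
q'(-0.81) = 4.59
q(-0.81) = -2.00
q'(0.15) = 0.77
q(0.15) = 0.13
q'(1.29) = 3.41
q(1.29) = 1.77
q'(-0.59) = 3.22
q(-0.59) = -1.14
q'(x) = 3*x^2 - 2*x + 1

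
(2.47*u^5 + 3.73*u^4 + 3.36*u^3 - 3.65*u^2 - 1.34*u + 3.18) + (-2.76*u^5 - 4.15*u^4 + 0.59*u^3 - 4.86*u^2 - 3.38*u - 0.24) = -0.29*u^5 - 0.42*u^4 + 3.95*u^3 - 8.51*u^2 - 4.72*u + 2.94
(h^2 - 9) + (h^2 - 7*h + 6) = 2*h^2 - 7*h - 3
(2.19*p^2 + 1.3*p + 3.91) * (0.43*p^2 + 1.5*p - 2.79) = 0.9417*p^4 + 3.844*p^3 - 2.4788*p^2 + 2.238*p - 10.9089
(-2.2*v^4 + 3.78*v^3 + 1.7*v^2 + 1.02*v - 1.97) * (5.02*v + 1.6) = -11.044*v^5 + 15.4556*v^4 + 14.582*v^3 + 7.8404*v^2 - 8.2574*v - 3.152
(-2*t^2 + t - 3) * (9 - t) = 2*t^3 - 19*t^2 + 12*t - 27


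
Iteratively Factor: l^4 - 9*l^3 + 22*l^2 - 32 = (l - 2)*(l^3 - 7*l^2 + 8*l + 16) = (l - 2)*(l + 1)*(l^2 - 8*l + 16) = (l - 4)*(l - 2)*(l + 1)*(l - 4)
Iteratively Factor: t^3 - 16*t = (t - 4)*(t^2 + 4*t) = (t - 4)*(t + 4)*(t)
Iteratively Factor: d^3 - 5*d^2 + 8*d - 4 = (d - 2)*(d^2 - 3*d + 2) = (d - 2)^2*(d - 1)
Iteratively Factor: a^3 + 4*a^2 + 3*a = (a + 3)*(a^2 + a) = (a + 1)*(a + 3)*(a)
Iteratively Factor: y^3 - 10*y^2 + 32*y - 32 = (y - 4)*(y^2 - 6*y + 8) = (y - 4)^2*(y - 2)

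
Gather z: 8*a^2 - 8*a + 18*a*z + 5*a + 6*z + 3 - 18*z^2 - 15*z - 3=8*a^2 - 3*a - 18*z^2 + z*(18*a - 9)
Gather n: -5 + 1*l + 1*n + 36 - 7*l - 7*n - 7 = -6*l - 6*n + 24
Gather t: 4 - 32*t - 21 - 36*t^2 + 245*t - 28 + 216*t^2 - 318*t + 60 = 180*t^2 - 105*t + 15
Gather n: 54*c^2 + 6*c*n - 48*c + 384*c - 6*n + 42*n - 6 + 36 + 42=54*c^2 + 336*c + n*(6*c + 36) + 72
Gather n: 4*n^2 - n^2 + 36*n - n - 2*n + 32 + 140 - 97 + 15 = 3*n^2 + 33*n + 90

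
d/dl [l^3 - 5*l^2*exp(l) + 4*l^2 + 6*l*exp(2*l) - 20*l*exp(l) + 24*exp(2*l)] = -5*l^2*exp(l) + 3*l^2 + 12*l*exp(2*l) - 30*l*exp(l) + 8*l + 54*exp(2*l) - 20*exp(l)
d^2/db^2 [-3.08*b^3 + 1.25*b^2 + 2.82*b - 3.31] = 2.5 - 18.48*b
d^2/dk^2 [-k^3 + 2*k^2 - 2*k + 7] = 4 - 6*k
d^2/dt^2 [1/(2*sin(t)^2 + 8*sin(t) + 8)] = (2*sin(t) + cos(2*t) + 2)/(sin(t) + 2)^4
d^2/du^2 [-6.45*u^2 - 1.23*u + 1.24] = -12.9000000000000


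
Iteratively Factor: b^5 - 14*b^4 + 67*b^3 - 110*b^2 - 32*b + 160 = (b - 4)*(b^4 - 10*b^3 + 27*b^2 - 2*b - 40) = (b - 5)*(b - 4)*(b^3 - 5*b^2 + 2*b + 8) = (b - 5)*(b - 4)*(b - 2)*(b^2 - 3*b - 4) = (b - 5)*(b - 4)^2*(b - 2)*(b + 1)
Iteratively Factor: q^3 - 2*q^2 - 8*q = (q)*(q^2 - 2*q - 8) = q*(q + 2)*(q - 4)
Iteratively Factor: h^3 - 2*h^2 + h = (h - 1)*(h^2 - h) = (h - 1)^2*(h)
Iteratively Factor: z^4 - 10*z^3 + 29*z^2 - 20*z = (z - 1)*(z^3 - 9*z^2 + 20*z) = (z - 4)*(z - 1)*(z^2 - 5*z) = z*(z - 4)*(z - 1)*(z - 5)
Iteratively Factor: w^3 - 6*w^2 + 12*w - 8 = (w - 2)*(w^2 - 4*w + 4) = (w - 2)^2*(w - 2)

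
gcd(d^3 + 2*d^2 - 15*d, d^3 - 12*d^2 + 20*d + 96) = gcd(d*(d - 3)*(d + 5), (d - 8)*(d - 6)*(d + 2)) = 1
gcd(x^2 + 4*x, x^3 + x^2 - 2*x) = x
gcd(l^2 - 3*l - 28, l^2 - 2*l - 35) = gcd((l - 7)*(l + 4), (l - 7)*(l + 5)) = l - 7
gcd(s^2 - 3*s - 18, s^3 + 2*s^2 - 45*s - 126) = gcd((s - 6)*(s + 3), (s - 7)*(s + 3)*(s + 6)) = s + 3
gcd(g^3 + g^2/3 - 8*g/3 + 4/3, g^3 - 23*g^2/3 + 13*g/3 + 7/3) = g - 1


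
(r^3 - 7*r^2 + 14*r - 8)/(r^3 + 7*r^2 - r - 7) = (r^2 - 6*r + 8)/(r^2 + 8*r + 7)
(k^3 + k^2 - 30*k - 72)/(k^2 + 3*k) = k - 2 - 24/k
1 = 1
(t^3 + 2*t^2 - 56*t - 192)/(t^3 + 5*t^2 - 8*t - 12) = (t^2 - 4*t - 32)/(t^2 - t - 2)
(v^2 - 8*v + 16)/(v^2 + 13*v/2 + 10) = 2*(v^2 - 8*v + 16)/(2*v^2 + 13*v + 20)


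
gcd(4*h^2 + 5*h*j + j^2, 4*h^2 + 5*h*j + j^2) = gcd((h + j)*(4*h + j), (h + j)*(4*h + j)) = 4*h^2 + 5*h*j + j^2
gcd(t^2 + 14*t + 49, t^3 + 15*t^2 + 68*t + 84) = t + 7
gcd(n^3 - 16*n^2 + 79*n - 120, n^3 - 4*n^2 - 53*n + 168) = n^2 - 11*n + 24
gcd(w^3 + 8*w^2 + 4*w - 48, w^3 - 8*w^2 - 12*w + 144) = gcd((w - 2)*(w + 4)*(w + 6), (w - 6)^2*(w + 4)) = w + 4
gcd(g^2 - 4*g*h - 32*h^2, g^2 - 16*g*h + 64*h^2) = g - 8*h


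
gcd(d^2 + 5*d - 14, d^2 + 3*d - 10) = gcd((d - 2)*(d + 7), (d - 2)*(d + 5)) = d - 2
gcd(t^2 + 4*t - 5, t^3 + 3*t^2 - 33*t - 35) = 1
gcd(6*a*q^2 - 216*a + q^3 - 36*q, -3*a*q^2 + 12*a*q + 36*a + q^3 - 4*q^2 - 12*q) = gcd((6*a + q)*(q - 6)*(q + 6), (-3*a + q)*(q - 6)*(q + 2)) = q - 6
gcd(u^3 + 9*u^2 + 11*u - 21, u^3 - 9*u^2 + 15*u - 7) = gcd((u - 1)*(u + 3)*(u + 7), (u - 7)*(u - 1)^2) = u - 1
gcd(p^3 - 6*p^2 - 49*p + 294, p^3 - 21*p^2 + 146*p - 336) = p^2 - 13*p + 42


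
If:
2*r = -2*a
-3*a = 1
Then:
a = -1/3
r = 1/3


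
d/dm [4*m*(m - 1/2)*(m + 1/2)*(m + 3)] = 16*m^3 + 36*m^2 - 2*m - 3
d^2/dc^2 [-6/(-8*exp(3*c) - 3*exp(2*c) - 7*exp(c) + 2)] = 6*(2*(24*exp(2*c) + 6*exp(c) + 7)^2*exp(c) - (72*exp(2*c) + 12*exp(c) + 7)*(8*exp(3*c) + 3*exp(2*c) + 7*exp(c) - 2))*exp(c)/(8*exp(3*c) + 3*exp(2*c) + 7*exp(c) - 2)^3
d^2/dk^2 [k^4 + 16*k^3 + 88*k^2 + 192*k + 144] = 12*k^2 + 96*k + 176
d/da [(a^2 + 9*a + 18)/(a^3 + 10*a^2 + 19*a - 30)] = (-a^2 - 6*a - 17)/(a^4 + 8*a^3 + 6*a^2 - 40*a + 25)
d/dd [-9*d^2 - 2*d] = -18*d - 2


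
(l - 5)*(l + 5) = l^2 - 25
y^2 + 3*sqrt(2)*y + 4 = (y + sqrt(2))*(y + 2*sqrt(2))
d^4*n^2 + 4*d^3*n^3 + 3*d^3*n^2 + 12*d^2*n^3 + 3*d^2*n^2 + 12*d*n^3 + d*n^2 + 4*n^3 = (d + 1)*(d + 4*n)*(d*n + n)^2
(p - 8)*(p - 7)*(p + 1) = p^3 - 14*p^2 + 41*p + 56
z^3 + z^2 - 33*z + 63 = (z - 3)^2*(z + 7)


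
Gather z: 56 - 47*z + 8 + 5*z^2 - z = 5*z^2 - 48*z + 64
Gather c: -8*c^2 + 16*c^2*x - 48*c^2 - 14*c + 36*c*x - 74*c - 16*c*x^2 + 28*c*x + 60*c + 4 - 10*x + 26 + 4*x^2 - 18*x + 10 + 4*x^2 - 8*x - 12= c^2*(16*x - 56) + c*(-16*x^2 + 64*x - 28) + 8*x^2 - 36*x + 28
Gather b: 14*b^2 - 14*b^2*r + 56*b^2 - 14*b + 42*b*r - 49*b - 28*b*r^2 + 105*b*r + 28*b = b^2*(70 - 14*r) + b*(-28*r^2 + 147*r - 35)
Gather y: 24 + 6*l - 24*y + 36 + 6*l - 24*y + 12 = 12*l - 48*y + 72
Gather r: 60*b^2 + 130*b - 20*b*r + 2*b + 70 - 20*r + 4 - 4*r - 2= 60*b^2 + 132*b + r*(-20*b - 24) + 72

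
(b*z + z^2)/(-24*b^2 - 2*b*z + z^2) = z*(b + z)/(-24*b^2 - 2*b*z + z^2)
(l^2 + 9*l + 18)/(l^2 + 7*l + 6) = (l + 3)/(l + 1)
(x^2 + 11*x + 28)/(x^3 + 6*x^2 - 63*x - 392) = (x + 4)/(x^2 - x - 56)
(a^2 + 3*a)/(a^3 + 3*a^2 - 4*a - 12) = a/(a^2 - 4)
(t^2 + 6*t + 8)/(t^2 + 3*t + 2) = (t + 4)/(t + 1)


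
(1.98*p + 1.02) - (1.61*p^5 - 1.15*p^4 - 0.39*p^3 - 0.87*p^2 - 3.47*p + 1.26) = -1.61*p^5 + 1.15*p^4 + 0.39*p^3 + 0.87*p^2 + 5.45*p - 0.24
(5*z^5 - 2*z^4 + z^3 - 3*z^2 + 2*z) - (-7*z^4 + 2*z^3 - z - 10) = 5*z^5 + 5*z^4 - z^3 - 3*z^2 + 3*z + 10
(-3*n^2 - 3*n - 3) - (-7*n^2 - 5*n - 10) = 4*n^2 + 2*n + 7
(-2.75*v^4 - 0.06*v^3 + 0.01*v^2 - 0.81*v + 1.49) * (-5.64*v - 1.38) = 15.51*v^5 + 4.1334*v^4 + 0.0264*v^3 + 4.5546*v^2 - 7.2858*v - 2.0562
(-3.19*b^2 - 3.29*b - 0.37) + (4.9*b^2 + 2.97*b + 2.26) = 1.71*b^2 - 0.32*b + 1.89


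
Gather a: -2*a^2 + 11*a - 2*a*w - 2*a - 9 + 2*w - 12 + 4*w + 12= -2*a^2 + a*(9 - 2*w) + 6*w - 9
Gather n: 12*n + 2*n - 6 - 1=14*n - 7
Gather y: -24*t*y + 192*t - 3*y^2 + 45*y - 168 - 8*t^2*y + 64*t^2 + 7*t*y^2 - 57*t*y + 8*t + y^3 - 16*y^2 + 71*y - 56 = 64*t^2 + 200*t + y^3 + y^2*(7*t - 19) + y*(-8*t^2 - 81*t + 116) - 224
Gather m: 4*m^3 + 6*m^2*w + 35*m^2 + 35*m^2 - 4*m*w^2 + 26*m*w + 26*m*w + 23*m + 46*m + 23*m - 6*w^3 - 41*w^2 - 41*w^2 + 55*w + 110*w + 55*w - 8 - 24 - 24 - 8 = 4*m^3 + m^2*(6*w + 70) + m*(-4*w^2 + 52*w + 92) - 6*w^3 - 82*w^2 + 220*w - 64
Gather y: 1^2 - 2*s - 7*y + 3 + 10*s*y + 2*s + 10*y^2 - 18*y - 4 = 10*y^2 + y*(10*s - 25)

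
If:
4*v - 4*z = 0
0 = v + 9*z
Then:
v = 0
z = 0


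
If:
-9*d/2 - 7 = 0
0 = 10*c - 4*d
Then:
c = -28/45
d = -14/9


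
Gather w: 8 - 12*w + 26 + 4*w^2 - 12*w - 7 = 4*w^2 - 24*w + 27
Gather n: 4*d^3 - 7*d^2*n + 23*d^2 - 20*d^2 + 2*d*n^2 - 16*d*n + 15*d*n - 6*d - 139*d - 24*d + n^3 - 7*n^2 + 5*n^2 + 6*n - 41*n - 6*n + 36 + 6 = 4*d^3 + 3*d^2 - 169*d + n^3 + n^2*(2*d - 2) + n*(-7*d^2 - d - 41) + 42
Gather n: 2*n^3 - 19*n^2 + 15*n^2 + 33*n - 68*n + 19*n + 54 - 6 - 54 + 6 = 2*n^3 - 4*n^2 - 16*n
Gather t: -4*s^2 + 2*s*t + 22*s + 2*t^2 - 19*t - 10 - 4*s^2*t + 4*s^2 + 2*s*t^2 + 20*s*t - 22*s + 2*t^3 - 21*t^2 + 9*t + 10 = 2*t^3 + t^2*(2*s - 19) + t*(-4*s^2 + 22*s - 10)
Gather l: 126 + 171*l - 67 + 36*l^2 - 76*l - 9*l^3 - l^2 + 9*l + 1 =-9*l^3 + 35*l^2 + 104*l + 60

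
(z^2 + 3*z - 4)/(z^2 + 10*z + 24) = (z - 1)/(z + 6)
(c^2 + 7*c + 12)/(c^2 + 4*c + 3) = (c + 4)/(c + 1)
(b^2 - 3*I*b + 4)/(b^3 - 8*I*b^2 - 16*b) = (b + I)/(b*(b - 4*I))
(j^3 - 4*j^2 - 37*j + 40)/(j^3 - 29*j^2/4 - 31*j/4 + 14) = 4*(j + 5)/(4*j + 7)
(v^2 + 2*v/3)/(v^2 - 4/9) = 3*v/(3*v - 2)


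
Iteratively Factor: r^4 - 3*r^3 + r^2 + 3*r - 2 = (r - 1)*(r^3 - 2*r^2 - r + 2) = (r - 2)*(r - 1)*(r^2 - 1) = (r - 2)*(r - 1)^2*(r + 1)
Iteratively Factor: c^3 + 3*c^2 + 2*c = (c)*(c^2 + 3*c + 2) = c*(c + 1)*(c + 2)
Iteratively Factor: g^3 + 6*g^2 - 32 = (g + 4)*(g^2 + 2*g - 8) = (g - 2)*(g + 4)*(g + 4)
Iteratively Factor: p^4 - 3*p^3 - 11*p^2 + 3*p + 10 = (p - 5)*(p^3 + 2*p^2 - p - 2) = (p - 5)*(p + 1)*(p^2 + p - 2) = (p - 5)*(p + 1)*(p + 2)*(p - 1)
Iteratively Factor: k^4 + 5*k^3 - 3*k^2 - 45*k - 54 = (k + 3)*(k^3 + 2*k^2 - 9*k - 18) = (k + 3)^2*(k^2 - k - 6) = (k - 3)*(k + 3)^2*(k + 2)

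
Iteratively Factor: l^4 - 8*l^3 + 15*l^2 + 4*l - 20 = (l - 2)*(l^3 - 6*l^2 + 3*l + 10) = (l - 5)*(l - 2)*(l^2 - l - 2) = (l - 5)*(l - 2)*(l + 1)*(l - 2)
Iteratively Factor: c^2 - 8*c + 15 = (c - 5)*(c - 3)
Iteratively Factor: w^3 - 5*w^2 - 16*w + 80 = (w + 4)*(w^2 - 9*w + 20) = (w - 4)*(w + 4)*(w - 5)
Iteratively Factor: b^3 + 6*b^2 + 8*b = (b)*(b^2 + 6*b + 8) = b*(b + 4)*(b + 2)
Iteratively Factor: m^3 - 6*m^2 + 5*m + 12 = (m - 3)*(m^2 - 3*m - 4) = (m - 4)*(m - 3)*(m + 1)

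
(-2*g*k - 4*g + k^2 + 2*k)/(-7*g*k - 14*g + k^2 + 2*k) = (2*g - k)/(7*g - k)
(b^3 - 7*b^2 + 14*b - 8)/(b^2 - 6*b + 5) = (b^2 - 6*b + 8)/(b - 5)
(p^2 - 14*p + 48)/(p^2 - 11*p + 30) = (p - 8)/(p - 5)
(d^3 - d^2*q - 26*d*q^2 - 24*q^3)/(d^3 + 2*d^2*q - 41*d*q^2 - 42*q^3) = (d + 4*q)/(d + 7*q)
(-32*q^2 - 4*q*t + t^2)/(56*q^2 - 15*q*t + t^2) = (-4*q - t)/(7*q - t)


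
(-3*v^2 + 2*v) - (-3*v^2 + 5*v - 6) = 6 - 3*v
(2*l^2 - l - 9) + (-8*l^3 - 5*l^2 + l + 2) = -8*l^3 - 3*l^2 - 7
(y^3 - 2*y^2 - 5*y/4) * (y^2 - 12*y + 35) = y^5 - 14*y^4 + 231*y^3/4 - 55*y^2 - 175*y/4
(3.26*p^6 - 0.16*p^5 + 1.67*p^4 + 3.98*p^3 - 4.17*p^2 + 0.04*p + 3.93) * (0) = 0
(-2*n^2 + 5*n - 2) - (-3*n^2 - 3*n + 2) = n^2 + 8*n - 4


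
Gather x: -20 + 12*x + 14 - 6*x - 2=6*x - 8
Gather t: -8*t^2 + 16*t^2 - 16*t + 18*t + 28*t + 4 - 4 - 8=8*t^2 + 30*t - 8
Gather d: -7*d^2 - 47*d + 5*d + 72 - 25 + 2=-7*d^2 - 42*d + 49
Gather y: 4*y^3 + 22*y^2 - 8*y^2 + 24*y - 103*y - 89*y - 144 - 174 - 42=4*y^3 + 14*y^2 - 168*y - 360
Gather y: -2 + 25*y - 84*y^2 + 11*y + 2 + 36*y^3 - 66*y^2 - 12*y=36*y^3 - 150*y^2 + 24*y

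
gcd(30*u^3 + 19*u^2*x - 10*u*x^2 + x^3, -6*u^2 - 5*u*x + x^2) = -6*u^2 - 5*u*x + x^2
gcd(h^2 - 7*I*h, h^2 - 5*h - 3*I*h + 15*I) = 1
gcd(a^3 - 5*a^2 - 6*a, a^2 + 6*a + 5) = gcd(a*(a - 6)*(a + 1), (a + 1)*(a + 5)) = a + 1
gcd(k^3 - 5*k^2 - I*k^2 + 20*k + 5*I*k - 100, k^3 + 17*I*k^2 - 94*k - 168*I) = k + 4*I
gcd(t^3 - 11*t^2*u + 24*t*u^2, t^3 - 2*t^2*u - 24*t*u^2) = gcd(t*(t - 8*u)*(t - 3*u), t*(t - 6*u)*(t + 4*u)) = t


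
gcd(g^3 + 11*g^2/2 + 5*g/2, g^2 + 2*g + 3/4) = g + 1/2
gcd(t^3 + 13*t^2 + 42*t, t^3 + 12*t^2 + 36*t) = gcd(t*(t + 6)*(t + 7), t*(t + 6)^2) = t^2 + 6*t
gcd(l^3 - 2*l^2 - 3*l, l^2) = l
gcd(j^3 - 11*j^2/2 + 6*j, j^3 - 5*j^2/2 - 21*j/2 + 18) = j^2 - 11*j/2 + 6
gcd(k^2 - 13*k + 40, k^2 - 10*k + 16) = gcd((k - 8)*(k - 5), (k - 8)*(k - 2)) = k - 8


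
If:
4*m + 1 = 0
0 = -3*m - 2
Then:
No Solution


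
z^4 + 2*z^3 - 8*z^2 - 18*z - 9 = (z - 3)*(z + 1)^2*(z + 3)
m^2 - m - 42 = (m - 7)*(m + 6)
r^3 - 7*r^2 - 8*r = r*(r - 8)*(r + 1)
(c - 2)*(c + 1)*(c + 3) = c^3 + 2*c^2 - 5*c - 6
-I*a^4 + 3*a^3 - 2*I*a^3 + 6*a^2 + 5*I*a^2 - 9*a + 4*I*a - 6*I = (a + 3)*(a + I)*(a + 2*I)*(-I*a + I)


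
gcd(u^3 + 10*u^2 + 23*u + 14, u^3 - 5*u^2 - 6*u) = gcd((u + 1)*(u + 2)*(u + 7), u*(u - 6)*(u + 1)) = u + 1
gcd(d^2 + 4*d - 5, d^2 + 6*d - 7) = d - 1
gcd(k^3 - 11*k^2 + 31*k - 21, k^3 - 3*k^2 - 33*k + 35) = k^2 - 8*k + 7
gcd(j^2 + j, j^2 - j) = j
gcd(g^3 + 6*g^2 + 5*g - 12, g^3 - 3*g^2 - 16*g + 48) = g + 4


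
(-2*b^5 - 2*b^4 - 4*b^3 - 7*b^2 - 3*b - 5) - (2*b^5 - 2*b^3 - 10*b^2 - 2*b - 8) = -4*b^5 - 2*b^4 - 2*b^3 + 3*b^2 - b + 3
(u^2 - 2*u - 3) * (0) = 0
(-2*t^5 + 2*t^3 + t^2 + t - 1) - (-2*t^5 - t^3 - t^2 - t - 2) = 3*t^3 + 2*t^2 + 2*t + 1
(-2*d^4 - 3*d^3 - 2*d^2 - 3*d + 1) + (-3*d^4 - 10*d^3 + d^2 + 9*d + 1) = -5*d^4 - 13*d^3 - d^2 + 6*d + 2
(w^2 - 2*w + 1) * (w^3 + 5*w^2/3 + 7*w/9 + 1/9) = w^5 - w^4/3 - 14*w^3/9 + 2*w^2/9 + 5*w/9 + 1/9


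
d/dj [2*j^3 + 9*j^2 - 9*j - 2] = 6*j^2 + 18*j - 9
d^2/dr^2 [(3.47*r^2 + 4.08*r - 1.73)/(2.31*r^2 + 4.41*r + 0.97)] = (-27.155898*r^3 - 102.040092*r^2 - 160.594434*r - 87.91379)/(12.326391*r^6 + 70.596603*r^5 + 150.303384*r^4 + 145.055043*r^3 + 63.114408*r^2 + 12.448107*r + 0.912673)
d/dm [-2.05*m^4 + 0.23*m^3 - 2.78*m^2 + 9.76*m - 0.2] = -8.2*m^3 + 0.69*m^2 - 5.56*m + 9.76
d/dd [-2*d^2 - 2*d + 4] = -4*d - 2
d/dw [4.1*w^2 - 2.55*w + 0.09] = 8.2*w - 2.55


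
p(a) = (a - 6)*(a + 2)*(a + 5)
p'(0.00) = -32.00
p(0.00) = -60.00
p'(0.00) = -32.00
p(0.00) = -60.00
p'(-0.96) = -31.16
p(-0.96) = -29.24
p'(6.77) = 119.04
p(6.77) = 79.48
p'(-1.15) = -30.33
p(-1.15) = -23.40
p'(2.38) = -10.25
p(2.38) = -117.01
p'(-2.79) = -14.23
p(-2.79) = 15.35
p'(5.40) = 66.28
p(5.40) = -46.18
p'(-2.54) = -17.73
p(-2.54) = 11.34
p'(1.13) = -25.91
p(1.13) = -93.44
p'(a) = (a - 6)*(a + 2) + (a - 6)*(a + 5) + (a + 2)*(a + 5)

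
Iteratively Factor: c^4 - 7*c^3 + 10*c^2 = (c)*(c^3 - 7*c^2 + 10*c) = c^2*(c^2 - 7*c + 10) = c^2*(c - 5)*(c - 2)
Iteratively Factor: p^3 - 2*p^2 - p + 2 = (p + 1)*(p^2 - 3*p + 2) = (p - 2)*(p + 1)*(p - 1)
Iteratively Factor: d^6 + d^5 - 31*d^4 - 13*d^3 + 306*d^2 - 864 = (d - 3)*(d^5 + 4*d^4 - 19*d^3 - 70*d^2 + 96*d + 288) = (d - 3)^2*(d^4 + 7*d^3 + 2*d^2 - 64*d - 96) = (d - 3)^3*(d^3 + 10*d^2 + 32*d + 32) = (d - 3)^3*(d + 4)*(d^2 + 6*d + 8) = (d - 3)^3*(d + 4)^2*(d + 2)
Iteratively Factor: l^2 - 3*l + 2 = (l - 1)*(l - 2)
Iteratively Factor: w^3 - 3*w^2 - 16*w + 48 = (w - 4)*(w^2 + w - 12) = (w - 4)*(w - 3)*(w + 4)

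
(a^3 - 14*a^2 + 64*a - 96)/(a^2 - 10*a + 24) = a - 4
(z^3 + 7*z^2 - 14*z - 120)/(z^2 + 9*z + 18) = (z^2 + z - 20)/(z + 3)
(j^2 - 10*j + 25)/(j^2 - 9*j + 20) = (j - 5)/(j - 4)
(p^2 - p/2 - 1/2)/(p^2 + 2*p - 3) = (p + 1/2)/(p + 3)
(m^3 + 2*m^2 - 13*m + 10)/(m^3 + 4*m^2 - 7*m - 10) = (m - 1)/(m + 1)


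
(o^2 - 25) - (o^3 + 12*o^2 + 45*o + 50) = -o^3 - 11*o^2 - 45*o - 75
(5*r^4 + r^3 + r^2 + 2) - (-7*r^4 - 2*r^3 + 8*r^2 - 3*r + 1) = 12*r^4 + 3*r^3 - 7*r^2 + 3*r + 1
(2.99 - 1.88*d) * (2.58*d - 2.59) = -4.8504*d^2 + 12.5834*d - 7.7441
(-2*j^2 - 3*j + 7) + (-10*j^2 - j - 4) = -12*j^2 - 4*j + 3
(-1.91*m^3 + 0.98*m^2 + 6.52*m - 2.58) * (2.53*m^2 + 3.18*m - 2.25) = -4.8323*m^5 - 3.5944*m^4 + 23.9095*m^3 + 12.0012*m^2 - 22.8744*m + 5.805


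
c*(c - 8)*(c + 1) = c^3 - 7*c^2 - 8*c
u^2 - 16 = (u - 4)*(u + 4)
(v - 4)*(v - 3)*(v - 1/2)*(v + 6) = v^4 - 3*v^3/2 - 59*v^2/2 + 87*v - 36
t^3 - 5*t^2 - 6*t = t*(t - 6)*(t + 1)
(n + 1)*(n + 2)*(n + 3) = n^3 + 6*n^2 + 11*n + 6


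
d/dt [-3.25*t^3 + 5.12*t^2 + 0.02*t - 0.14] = -9.75*t^2 + 10.24*t + 0.02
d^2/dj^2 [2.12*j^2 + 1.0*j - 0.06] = 4.24000000000000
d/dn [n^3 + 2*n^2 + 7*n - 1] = 3*n^2 + 4*n + 7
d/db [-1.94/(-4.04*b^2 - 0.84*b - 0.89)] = (-15.6752*b - 1.6296)/(4.04*b^2 + 0.84*b + 0.89)^2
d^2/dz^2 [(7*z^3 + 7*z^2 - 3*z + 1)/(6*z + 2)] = (63*z^3 + 63*z^2 + 21*z + 25)/(27*z^3 + 27*z^2 + 9*z + 1)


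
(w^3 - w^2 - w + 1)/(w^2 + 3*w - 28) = (w^3 - w^2 - w + 1)/(w^2 + 3*w - 28)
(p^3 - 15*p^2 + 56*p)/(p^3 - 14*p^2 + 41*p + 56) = p/(p + 1)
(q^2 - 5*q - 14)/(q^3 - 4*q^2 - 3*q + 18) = (q - 7)/(q^2 - 6*q + 9)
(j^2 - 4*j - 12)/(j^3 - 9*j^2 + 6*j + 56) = (j - 6)/(j^2 - 11*j + 28)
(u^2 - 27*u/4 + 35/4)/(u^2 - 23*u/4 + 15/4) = (4*u - 7)/(4*u - 3)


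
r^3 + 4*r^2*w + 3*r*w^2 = r*(r + w)*(r + 3*w)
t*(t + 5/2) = t^2 + 5*t/2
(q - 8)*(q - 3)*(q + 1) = q^3 - 10*q^2 + 13*q + 24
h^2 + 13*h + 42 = (h + 6)*(h + 7)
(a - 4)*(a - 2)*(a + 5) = a^3 - a^2 - 22*a + 40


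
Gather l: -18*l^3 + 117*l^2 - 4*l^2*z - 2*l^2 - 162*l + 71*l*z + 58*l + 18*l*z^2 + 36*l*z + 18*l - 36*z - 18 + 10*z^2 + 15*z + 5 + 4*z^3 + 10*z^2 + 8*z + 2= -18*l^3 + l^2*(115 - 4*z) + l*(18*z^2 + 107*z - 86) + 4*z^3 + 20*z^2 - 13*z - 11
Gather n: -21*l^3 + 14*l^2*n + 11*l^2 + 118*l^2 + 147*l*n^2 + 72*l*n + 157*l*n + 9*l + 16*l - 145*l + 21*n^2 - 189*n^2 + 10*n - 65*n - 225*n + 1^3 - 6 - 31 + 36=-21*l^3 + 129*l^2 - 120*l + n^2*(147*l - 168) + n*(14*l^2 + 229*l - 280)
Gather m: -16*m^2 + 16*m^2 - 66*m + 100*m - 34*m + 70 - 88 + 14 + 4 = 0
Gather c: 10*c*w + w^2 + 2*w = 10*c*w + w^2 + 2*w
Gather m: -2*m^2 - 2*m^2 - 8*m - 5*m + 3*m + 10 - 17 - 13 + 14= -4*m^2 - 10*m - 6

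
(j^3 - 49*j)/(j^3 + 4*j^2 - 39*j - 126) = j*(j - 7)/(j^2 - 3*j - 18)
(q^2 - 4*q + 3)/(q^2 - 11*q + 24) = (q - 1)/(q - 8)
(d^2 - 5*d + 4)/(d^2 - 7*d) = (d^2 - 5*d + 4)/(d*(d - 7))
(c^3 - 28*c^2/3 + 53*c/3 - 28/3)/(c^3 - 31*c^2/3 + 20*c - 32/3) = (c - 7)/(c - 8)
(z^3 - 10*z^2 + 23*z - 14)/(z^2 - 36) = (z^3 - 10*z^2 + 23*z - 14)/(z^2 - 36)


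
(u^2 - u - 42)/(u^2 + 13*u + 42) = (u - 7)/(u + 7)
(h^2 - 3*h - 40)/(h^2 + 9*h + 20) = (h - 8)/(h + 4)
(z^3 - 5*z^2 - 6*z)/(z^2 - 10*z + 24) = z*(z + 1)/(z - 4)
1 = 1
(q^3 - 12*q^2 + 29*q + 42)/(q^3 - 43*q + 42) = (q^2 - 6*q - 7)/(q^2 + 6*q - 7)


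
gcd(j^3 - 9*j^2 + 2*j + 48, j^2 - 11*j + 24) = j^2 - 11*j + 24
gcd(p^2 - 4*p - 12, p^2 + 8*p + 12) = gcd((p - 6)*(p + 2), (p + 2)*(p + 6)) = p + 2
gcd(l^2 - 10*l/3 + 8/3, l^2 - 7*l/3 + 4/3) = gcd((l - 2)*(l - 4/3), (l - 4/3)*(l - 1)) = l - 4/3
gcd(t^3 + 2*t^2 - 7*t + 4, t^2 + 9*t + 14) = 1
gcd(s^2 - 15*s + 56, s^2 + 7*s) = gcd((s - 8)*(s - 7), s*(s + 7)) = 1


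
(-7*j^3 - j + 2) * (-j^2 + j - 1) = 7*j^5 - 7*j^4 + 8*j^3 - 3*j^2 + 3*j - 2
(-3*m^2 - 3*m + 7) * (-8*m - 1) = 24*m^3 + 27*m^2 - 53*m - 7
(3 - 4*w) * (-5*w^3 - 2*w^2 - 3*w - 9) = 20*w^4 - 7*w^3 + 6*w^2 + 27*w - 27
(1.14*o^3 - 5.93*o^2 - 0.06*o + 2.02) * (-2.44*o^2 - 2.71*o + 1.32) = -2.7816*o^5 + 11.3798*o^4 + 17.7215*o^3 - 12.5938*o^2 - 5.5534*o + 2.6664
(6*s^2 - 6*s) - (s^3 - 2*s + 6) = -s^3 + 6*s^2 - 4*s - 6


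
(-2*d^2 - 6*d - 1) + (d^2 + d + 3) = -d^2 - 5*d + 2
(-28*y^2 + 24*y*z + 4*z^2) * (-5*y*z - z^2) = 140*y^3*z - 92*y^2*z^2 - 44*y*z^3 - 4*z^4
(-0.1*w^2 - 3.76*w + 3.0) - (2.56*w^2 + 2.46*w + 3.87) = -2.66*w^2 - 6.22*w - 0.87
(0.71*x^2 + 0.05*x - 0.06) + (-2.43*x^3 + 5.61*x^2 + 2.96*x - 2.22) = -2.43*x^3 + 6.32*x^2 + 3.01*x - 2.28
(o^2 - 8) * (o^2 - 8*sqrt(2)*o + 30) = o^4 - 8*sqrt(2)*o^3 + 22*o^2 + 64*sqrt(2)*o - 240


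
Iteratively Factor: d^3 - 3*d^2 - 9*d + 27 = (d + 3)*(d^2 - 6*d + 9) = (d - 3)*(d + 3)*(d - 3)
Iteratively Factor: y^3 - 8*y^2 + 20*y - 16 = (y - 2)*(y^2 - 6*y + 8) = (y - 4)*(y - 2)*(y - 2)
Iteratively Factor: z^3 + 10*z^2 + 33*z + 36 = (z + 3)*(z^2 + 7*z + 12) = (z + 3)*(z + 4)*(z + 3)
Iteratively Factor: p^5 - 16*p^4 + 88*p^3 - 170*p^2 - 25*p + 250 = (p - 5)*(p^4 - 11*p^3 + 33*p^2 - 5*p - 50) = (p - 5)*(p - 2)*(p^3 - 9*p^2 + 15*p + 25) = (p - 5)^2*(p - 2)*(p^2 - 4*p - 5) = (p - 5)^2*(p - 2)*(p + 1)*(p - 5)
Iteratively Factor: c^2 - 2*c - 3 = (c + 1)*(c - 3)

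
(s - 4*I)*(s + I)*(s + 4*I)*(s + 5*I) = s^4 + 6*I*s^3 + 11*s^2 + 96*I*s - 80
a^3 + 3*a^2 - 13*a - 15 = (a - 3)*(a + 1)*(a + 5)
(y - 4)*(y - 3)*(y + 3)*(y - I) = y^4 - 4*y^3 - I*y^3 - 9*y^2 + 4*I*y^2 + 36*y + 9*I*y - 36*I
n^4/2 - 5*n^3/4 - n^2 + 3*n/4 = n*(n/2 + 1/2)*(n - 3)*(n - 1/2)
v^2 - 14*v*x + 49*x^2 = (v - 7*x)^2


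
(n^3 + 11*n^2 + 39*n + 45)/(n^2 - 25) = (n^2 + 6*n + 9)/(n - 5)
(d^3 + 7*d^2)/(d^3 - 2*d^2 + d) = d*(d + 7)/(d^2 - 2*d + 1)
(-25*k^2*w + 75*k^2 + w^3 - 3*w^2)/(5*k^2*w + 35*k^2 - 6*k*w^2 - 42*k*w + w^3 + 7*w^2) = (5*k*w - 15*k + w^2 - 3*w)/(-k*w - 7*k + w^2 + 7*w)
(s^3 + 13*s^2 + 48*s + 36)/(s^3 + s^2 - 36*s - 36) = (s + 6)/(s - 6)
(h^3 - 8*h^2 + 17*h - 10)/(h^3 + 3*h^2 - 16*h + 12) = (h - 5)/(h + 6)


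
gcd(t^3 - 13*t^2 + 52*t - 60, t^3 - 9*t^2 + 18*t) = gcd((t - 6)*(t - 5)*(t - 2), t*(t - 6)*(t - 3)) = t - 6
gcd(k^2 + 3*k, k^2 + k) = k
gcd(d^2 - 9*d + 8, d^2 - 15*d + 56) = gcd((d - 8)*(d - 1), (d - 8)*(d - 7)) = d - 8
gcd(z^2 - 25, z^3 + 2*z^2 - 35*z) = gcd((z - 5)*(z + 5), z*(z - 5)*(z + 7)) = z - 5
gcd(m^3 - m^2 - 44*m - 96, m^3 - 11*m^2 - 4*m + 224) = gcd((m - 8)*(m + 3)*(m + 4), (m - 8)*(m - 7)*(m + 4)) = m^2 - 4*m - 32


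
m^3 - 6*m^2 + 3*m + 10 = (m - 5)*(m - 2)*(m + 1)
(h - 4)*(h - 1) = h^2 - 5*h + 4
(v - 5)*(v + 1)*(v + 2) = v^3 - 2*v^2 - 13*v - 10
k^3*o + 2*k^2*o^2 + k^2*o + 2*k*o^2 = k*(k + 2*o)*(k*o + o)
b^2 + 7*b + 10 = (b + 2)*(b + 5)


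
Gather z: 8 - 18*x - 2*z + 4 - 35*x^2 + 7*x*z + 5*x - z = -35*x^2 - 13*x + z*(7*x - 3) + 12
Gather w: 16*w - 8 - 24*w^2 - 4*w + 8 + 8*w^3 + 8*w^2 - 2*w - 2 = 8*w^3 - 16*w^2 + 10*w - 2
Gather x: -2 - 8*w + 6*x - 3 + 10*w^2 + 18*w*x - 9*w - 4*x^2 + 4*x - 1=10*w^2 - 17*w - 4*x^2 + x*(18*w + 10) - 6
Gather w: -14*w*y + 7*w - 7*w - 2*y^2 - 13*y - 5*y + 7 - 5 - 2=-14*w*y - 2*y^2 - 18*y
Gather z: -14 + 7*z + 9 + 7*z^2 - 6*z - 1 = 7*z^2 + z - 6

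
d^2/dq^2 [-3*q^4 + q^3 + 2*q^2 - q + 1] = -36*q^2 + 6*q + 4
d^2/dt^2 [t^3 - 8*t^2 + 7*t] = 6*t - 16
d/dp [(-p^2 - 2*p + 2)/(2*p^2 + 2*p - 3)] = 2*(p^2 - p + 1)/(4*p^4 + 8*p^3 - 8*p^2 - 12*p + 9)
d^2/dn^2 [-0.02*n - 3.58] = 0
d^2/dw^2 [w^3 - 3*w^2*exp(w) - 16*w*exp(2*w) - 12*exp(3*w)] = -3*w^2*exp(w) - 64*w*exp(2*w) - 12*w*exp(w) + 6*w - 108*exp(3*w) - 64*exp(2*w) - 6*exp(w)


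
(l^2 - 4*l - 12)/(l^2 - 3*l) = (l^2 - 4*l - 12)/(l*(l - 3))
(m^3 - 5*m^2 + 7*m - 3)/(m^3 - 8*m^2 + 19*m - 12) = (m - 1)/(m - 4)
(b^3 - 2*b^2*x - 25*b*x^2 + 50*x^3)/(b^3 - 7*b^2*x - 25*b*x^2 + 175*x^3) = (-b + 2*x)/(-b + 7*x)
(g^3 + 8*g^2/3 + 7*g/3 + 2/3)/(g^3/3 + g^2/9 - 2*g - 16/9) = 3*(3*g^2 + 5*g + 2)/(3*g^2 - 2*g - 16)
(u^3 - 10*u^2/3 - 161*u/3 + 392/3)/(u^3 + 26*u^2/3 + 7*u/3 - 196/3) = (u - 8)/(u + 4)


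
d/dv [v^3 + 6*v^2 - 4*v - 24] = 3*v^2 + 12*v - 4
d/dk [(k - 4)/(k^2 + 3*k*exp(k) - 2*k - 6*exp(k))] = (k^2 + 3*k*exp(k) - 2*k - (k - 4)*(3*k*exp(k) + 2*k - 3*exp(k) - 2) - 6*exp(k))/(k^2 + 3*k*exp(k) - 2*k - 6*exp(k))^2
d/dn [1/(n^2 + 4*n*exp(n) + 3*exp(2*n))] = 2*(-2*n*exp(n) - n - 3*exp(2*n) - 2*exp(n))/(n^2 + 4*n*exp(n) + 3*exp(2*n))^2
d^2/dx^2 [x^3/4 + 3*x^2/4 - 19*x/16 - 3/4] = 3*x/2 + 3/2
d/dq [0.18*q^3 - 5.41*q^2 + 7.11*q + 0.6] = 0.54*q^2 - 10.82*q + 7.11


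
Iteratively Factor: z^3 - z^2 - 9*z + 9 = (z + 3)*(z^2 - 4*z + 3) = (z - 1)*(z + 3)*(z - 3)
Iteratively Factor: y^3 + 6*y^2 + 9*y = (y + 3)*(y^2 + 3*y) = y*(y + 3)*(y + 3)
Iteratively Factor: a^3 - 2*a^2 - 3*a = (a - 3)*(a^2 + a) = a*(a - 3)*(a + 1)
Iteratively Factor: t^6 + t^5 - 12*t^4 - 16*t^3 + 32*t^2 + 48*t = (t)*(t^5 + t^4 - 12*t^3 - 16*t^2 + 32*t + 48) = t*(t + 2)*(t^4 - t^3 - 10*t^2 + 4*t + 24) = t*(t + 2)^2*(t^3 - 3*t^2 - 4*t + 12) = t*(t + 2)^3*(t^2 - 5*t + 6) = t*(t - 2)*(t + 2)^3*(t - 3)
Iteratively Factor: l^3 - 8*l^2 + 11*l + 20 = (l - 5)*(l^2 - 3*l - 4) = (l - 5)*(l - 4)*(l + 1)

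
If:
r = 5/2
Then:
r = 5/2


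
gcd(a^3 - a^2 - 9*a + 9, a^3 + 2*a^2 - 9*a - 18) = a^2 - 9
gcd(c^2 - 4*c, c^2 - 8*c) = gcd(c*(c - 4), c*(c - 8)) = c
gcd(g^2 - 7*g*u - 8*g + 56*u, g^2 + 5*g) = 1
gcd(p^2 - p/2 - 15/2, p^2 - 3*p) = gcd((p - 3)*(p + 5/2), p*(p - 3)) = p - 3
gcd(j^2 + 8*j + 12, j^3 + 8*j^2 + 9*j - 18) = j + 6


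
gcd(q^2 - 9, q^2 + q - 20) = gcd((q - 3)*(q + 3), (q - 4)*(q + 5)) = 1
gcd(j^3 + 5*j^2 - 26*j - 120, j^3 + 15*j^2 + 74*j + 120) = j^2 + 10*j + 24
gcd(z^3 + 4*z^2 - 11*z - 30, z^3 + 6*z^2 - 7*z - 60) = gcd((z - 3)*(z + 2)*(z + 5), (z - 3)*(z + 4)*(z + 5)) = z^2 + 2*z - 15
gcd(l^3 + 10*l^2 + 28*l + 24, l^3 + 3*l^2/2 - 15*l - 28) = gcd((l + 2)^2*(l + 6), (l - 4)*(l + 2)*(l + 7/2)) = l + 2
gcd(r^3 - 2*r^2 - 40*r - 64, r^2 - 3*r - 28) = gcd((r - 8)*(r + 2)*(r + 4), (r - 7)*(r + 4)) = r + 4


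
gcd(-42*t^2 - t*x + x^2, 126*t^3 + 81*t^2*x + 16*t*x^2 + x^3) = 6*t + x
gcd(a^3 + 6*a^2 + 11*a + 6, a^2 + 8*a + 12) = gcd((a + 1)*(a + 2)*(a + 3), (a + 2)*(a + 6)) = a + 2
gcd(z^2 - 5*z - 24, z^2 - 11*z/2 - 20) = z - 8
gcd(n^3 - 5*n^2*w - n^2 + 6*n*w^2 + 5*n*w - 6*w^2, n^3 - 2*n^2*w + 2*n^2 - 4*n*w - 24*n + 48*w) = -n + 2*w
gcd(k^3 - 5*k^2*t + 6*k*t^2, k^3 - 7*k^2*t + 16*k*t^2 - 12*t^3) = k^2 - 5*k*t + 6*t^2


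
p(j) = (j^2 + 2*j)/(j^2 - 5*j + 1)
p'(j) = (5 - 2*j)*(j^2 + 2*j)/(j^2 - 5*j + 1)^2 + (2*j + 2)/(j^2 - 5*j + 1) = (-7*j^2 + 2*j + 2)/(j^4 - 10*j^3 + 27*j^2 - 10*j + 1)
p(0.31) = -1.58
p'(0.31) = 9.45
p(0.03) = 0.07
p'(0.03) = 2.84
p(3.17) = -3.41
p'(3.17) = -2.69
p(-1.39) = -0.09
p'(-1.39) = -0.15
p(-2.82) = 0.10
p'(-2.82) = -0.11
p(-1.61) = -0.05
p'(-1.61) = -0.14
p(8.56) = 2.87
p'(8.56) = -0.50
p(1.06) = -1.02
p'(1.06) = -0.37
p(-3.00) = 0.12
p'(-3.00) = -0.11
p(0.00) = 0.00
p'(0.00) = 2.00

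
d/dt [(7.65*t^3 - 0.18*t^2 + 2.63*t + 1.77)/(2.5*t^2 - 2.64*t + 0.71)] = (19.125*t^4 - 40.392*t^3 + 10.1947*t^2 - 9.1056*t + 6.5401)/(6.25*t^4 - 13.2*t^3 + 10.5196*t^2 - 3.7488*t + 0.5041)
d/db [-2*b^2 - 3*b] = -4*b - 3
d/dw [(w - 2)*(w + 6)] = 2*w + 4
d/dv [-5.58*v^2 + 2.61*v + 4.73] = 2.61 - 11.16*v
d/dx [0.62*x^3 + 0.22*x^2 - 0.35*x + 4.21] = 1.86*x^2 + 0.44*x - 0.35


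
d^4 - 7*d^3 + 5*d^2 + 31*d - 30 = (d - 5)*(d - 3)*(d - 1)*(d + 2)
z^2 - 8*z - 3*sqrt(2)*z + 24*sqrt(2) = (z - 8)*(z - 3*sqrt(2))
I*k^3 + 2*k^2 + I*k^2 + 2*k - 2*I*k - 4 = (k + 2)*(k - 2*I)*(I*k - I)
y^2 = y^2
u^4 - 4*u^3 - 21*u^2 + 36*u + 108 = (u - 6)*(u - 3)*(u + 2)*(u + 3)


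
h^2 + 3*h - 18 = (h - 3)*(h + 6)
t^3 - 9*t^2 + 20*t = t*(t - 5)*(t - 4)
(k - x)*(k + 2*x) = k^2 + k*x - 2*x^2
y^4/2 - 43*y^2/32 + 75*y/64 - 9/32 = (y/2 + 1)*(y - 3/4)^2*(y - 1/2)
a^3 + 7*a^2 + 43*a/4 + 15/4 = (a + 1/2)*(a + 3/2)*(a + 5)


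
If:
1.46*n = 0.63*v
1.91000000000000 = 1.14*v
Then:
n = 0.72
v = 1.68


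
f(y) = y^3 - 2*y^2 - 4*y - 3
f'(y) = 3*y^2 - 4*y - 4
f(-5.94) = -259.39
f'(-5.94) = 125.61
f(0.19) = -3.83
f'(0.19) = -4.65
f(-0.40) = -1.78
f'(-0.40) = -1.92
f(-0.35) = -1.89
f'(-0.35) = -2.23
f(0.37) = -4.70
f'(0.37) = -5.07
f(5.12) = 58.31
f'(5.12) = 54.16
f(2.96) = -6.43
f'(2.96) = 10.44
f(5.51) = 81.52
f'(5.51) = 65.04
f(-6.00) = -267.00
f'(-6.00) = 128.00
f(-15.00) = -3768.00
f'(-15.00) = 731.00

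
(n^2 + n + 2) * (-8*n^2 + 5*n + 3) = -8*n^4 - 3*n^3 - 8*n^2 + 13*n + 6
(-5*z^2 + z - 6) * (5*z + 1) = -25*z^3 - 29*z - 6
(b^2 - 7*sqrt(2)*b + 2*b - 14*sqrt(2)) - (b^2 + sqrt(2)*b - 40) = -8*sqrt(2)*b + 2*b - 14*sqrt(2) + 40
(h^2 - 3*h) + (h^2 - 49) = 2*h^2 - 3*h - 49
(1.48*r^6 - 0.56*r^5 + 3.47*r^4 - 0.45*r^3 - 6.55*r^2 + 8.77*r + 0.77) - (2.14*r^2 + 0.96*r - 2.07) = 1.48*r^6 - 0.56*r^5 + 3.47*r^4 - 0.45*r^3 - 8.69*r^2 + 7.81*r + 2.84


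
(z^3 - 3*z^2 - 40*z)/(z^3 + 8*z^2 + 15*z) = (z - 8)/(z + 3)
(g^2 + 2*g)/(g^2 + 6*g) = (g + 2)/(g + 6)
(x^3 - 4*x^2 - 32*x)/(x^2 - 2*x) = (x^2 - 4*x - 32)/(x - 2)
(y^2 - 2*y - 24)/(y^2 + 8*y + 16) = (y - 6)/(y + 4)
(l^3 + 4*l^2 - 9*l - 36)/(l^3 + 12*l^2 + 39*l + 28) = (l^2 - 9)/(l^2 + 8*l + 7)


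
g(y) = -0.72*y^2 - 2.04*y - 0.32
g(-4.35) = -5.07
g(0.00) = -0.32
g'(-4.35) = 4.22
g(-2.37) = 0.47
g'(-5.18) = 5.42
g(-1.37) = 1.12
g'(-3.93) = 3.62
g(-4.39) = -5.24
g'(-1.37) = -0.07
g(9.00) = -77.00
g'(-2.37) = 1.37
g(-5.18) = -9.07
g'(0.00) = -2.04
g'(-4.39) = 4.28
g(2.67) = -10.90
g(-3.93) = -3.42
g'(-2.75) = 1.92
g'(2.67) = -5.88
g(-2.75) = -0.15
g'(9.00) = -15.00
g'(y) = -1.44*y - 2.04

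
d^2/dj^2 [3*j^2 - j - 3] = 6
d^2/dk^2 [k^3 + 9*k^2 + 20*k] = 6*k + 18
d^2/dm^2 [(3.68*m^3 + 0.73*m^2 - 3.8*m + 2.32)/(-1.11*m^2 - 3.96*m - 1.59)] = (2.8421709430404e-14*m^4 - 86.645376*m^3 - 148.445082*m^2 - 157.24692*m - 116.117154)/(1.367631*m^6 + 14.637348*m^5 + 58.096845*m^4 + 104.03316*m^3 + 83.219805*m^2 + 30.033828*m + 4.019679)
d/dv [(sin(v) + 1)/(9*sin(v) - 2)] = -11*cos(v)/(9*sin(v) - 2)^2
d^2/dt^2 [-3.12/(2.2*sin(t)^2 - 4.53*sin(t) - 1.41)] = (-60.4032*sin(t)^4 + 93.28176*sin(t)^3 - 12.133368*sin(t)^2 - 166.635144*sin(t) + 147.406896)/(-2.2*sin(t)^2 + 4.53*sin(t) + 1.41)^3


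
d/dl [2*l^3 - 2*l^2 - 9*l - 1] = 6*l^2 - 4*l - 9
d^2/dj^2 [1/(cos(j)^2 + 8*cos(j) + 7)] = 2*(-2*sin(j)^4 + 19*sin(j)^2 + 43*cos(j) - 3*cos(3*j) + 40)/((cos(j) + 1)^3*(cos(j) + 7)^3)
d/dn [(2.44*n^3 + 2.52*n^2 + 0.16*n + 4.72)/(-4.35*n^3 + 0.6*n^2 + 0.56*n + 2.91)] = (-3.5527136788005e-15*n^5 + 12.426*n^4 + 4.1248*n^3 + 84.2124*n^2 + 9.0024*n - 2.1776)/(18.9225*n^6 - 5.22*n^5 - 4.512*n^4 - 24.645*n^3 + 3.8056*n^2 + 3.2592*n + 8.4681)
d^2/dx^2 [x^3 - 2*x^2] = 6*x - 4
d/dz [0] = 0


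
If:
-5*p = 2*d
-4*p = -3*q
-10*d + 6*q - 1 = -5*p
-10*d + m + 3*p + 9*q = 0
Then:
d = -5/76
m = -20/19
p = 1/38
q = 2/57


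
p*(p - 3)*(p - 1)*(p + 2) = p^4 - 2*p^3 - 5*p^2 + 6*p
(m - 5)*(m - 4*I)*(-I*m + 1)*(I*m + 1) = m^4 - 5*m^3 - 4*I*m^3 + m^2 + 20*I*m^2 - 5*m - 4*I*m + 20*I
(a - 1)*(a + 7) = a^2 + 6*a - 7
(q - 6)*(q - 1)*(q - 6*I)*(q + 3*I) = q^4 - 7*q^3 - 3*I*q^3 + 24*q^2 + 21*I*q^2 - 126*q - 18*I*q + 108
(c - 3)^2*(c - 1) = c^3 - 7*c^2 + 15*c - 9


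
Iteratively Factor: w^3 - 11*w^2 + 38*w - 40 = (w - 2)*(w^2 - 9*w + 20) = (w - 5)*(w - 2)*(w - 4)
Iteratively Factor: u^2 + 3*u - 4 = (u - 1)*(u + 4)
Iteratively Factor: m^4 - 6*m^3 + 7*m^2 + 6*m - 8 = (m - 4)*(m^3 - 2*m^2 - m + 2) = (m - 4)*(m - 2)*(m^2 - 1) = (m - 4)*(m - 2)*(m + 1)*(m - 1)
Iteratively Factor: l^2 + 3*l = (l)*(l + 3)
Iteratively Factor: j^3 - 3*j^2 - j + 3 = (j + 1)*(j^2 - 4*j + 3) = (j - 3)*(j + 1)*(j - 1)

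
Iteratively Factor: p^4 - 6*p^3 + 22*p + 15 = (p + 1)*(p^3 - 7*p^2 + 7*p + 15) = (p - 3)*(p + 1)*(p^2 - 4*p - 5) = (p - 5)*(p - 3)*(p + 1)*(p + 1)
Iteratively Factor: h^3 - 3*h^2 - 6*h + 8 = (h + 2)*(h^2 - 5*h + 4) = (h - 1)*(h + 2)*(h - 4)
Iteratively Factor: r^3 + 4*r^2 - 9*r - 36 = (r + 4)*(r^2 - 9) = (r + 3)*(r + 4)*(r - 3)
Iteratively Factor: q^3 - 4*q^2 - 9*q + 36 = (q - 3)*(q^2 - q - 12) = (q - 3)*(q + 3)*(q - 4)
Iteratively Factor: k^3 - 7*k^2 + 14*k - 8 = (k - 1)*(k^2 - 6*k + 8) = (k - 2)*(k - 1)*(k - 4)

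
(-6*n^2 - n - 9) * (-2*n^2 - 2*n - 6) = 12*n^4 + 14*n^3 + 56*n^2 + 24*n + 54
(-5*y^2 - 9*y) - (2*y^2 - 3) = -7*y^2 - 9*y + 3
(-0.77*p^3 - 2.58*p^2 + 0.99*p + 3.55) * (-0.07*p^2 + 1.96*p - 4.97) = 0.0539*p^5 - 1.3286*p^4 - 1.2992*p^3 + 14.5145*p^2 + 2.0377*p - 17.6435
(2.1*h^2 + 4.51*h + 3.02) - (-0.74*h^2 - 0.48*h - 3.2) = 2.84*h^2 + 4.99*h + 6.22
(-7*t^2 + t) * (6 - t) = 7*t^3 - 43*t^2 + 6*t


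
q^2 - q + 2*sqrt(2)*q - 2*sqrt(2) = (q - 1)*(q + 2*sqrt(2))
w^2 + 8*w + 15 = (w + 3)*(w + 5)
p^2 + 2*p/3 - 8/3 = (p - 4/3)*(p + 2)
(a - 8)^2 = a^2 - 16*a + 64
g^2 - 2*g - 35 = (g - 7)*(g + 5)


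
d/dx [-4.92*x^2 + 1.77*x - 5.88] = 1.77 - 9.84*x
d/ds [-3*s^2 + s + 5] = 1 - 6*s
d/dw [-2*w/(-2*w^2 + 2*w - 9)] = 2*(9 - 2*w^2)/(4*w^4 - 8*w^3 + 40*w^2 - 36*w + 81)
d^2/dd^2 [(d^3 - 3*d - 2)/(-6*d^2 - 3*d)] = 2*(11*d^3 + 24*d^2 + 12*d + 2)/(3*d^3*(8*d^3 + 12*d^2 + 6*d + 1))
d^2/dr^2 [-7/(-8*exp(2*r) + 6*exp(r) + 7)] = 14*((3 - 16*exp(r))*(-8*exp(2*r) + 6*exp(r) + 7) - 4*(8*exp(r) - 3)^2*exp(r))*exp(r)/(-8*exp(2*r) + 6*exp(r) + 7)^3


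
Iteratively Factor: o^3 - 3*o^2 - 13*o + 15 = (o + 3)*(o^2 - 6*o + 5) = (o - 5)*(o + 3)*(o - 1)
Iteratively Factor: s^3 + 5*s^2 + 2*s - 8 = (s - 1)*(s^2 + 6*s + 8) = (s - 1)*(s + 2)*(s + 4)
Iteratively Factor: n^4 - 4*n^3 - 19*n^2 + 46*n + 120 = (n + 3)*(n^3 - 7*n^2 + 2*n + 40) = (n - 5)*(n + 3)*(n^2 - 2*n - 8) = (n - 5)*(n - 4)*(n + 3)*(n + 2)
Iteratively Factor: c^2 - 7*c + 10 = (c - 5)*(c - 2)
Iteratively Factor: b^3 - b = (b - 1)*(b^2 + b) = (b - 1)*(b + 1)*(b)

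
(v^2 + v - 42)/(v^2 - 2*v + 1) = (v^2 + v - 42)/(v^2 - 2*v + 1)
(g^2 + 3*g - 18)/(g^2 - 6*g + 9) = (g + 6)/(g - 3)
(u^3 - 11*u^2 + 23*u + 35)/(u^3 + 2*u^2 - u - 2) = (u^2 - 12*u + 35)/(u^2 + u - 2)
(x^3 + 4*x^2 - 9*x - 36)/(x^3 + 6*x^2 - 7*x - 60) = (x + 3)/(x + 5)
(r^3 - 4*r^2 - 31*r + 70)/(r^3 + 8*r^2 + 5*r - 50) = (r - 7)/(r + 5)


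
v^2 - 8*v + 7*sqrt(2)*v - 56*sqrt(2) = (v - 8)*(v + 7*sqrt(2))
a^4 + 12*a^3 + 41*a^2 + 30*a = a*(a + 1)*(a + 5)*(a + 6)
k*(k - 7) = k^2 - 7*k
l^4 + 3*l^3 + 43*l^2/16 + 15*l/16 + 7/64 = (l + 1/4)*(l + 1/2)^2*(l + 7/4)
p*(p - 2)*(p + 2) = p^3 - 4*p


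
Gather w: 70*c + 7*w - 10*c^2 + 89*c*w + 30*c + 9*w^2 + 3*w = -10*c^2 + 100*c + 9*w^2 + w*(89*c + 10)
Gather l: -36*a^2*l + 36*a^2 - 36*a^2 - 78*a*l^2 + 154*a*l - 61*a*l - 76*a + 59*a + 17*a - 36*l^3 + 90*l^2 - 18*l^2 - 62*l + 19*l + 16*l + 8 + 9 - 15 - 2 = -36*l^3 + l^2*(72 - 78*a) + l*(-36*a^2 + 93*a - 27)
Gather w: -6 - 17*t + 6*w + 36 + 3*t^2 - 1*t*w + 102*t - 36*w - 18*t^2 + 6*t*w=-15*t^2 + 85*t + w*(5*t - 30) + 30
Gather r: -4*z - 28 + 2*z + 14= -2*z - 14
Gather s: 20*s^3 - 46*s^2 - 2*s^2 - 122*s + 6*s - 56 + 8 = 20*s^3 - 48*s^2 - 116*s - 48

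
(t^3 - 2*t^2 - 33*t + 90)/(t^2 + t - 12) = (t^2 + t - 30)/(t + 4)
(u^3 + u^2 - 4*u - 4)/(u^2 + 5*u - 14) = (u^2 + 3*u + 2)/(u + 7)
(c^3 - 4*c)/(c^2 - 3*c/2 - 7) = 2*c*(c - 2)/(2*c - 7)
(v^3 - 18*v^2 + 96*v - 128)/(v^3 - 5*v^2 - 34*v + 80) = (v - 8)/(v + 5)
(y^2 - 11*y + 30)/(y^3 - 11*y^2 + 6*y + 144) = (y - 5)/(y^2 - 5*y - 24)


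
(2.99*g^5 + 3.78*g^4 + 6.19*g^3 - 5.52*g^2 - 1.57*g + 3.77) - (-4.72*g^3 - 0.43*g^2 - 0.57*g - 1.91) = 2.99*g^5 + 3.78*g^4 + 10.91*g^3 - 5.09*g^2 - 1.0*g + 5.68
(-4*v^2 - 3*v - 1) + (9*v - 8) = -4*v^2 + 6*v - 9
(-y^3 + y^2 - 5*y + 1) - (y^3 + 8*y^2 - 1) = -2*y^3 - 7*y^2 - 5*y + 2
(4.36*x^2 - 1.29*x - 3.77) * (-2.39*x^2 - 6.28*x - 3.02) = -10.4204*x^4 - 24.2977*x^3 + 3.9443*x^2 + 27.5714*x + 11.3854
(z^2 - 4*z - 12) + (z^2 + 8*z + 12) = 2*z^2 + 4*z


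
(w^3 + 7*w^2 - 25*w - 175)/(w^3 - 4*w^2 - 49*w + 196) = (w^2 - 25)/(w^2 - 11*w + 28)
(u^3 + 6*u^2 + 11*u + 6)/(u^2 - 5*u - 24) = (u^2 + 3*u + 2)/(u - 8)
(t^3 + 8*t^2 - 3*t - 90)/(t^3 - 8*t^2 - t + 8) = (t^3 + 8*t^2 - 3*t - 90)/(t^3 - 8*t^2 - t + 8)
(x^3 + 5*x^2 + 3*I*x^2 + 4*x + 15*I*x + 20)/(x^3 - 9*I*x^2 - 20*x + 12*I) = (x^2 + x*(5 + 4*I) + 20*I)/(x^2 - 8*I*x - 12)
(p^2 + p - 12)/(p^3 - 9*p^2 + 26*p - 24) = (p + 4)/(p^2 - 6*p + 8)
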